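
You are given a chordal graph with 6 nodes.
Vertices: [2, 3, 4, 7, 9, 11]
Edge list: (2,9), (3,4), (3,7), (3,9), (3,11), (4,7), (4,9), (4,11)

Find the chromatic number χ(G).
χ(G) = 3

Clique number ω(G) = 3 (lower bound: χ ≥ ω).
The clique on [3, 4, 9] has size 3, forcing χ ≥ 3, and the coloring below uses 3 colors, so χ(G) = 3.
A valid 3-coloring: color 1: [2, 4]; color 2: [3]; color 3: [7, 9, 11].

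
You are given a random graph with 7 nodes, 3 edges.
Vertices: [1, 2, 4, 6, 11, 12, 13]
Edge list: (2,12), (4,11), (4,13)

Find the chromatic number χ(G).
χ(G) = 2

Clique number ω(G) = 2 (lower bound: χ ≥ ω).
The graph is bipartite (no odd cycle), so 2 colors suffice: χ(G) = 2.
A valid 2-coloring: color 1: [1, 4, 6, 12]; color 2: [2, 11, 13].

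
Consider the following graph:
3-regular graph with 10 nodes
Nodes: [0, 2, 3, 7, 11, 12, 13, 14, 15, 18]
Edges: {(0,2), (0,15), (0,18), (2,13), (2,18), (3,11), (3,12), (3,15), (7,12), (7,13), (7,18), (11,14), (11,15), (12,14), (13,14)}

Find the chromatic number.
Clique number ω(G) = 3 (lower bound: χ ≥ ω).
The clique on [0, 2, 18] has size 3, forcing χ ≥ 3, and the coloring below uses 3 colors, so χ(G) = 3.
A valid 3-coloring: color 1: [12, 13, 15, 18]; color 2: [0, 7, 11]; color 3: [2, 3, 14].

χ(G) = 3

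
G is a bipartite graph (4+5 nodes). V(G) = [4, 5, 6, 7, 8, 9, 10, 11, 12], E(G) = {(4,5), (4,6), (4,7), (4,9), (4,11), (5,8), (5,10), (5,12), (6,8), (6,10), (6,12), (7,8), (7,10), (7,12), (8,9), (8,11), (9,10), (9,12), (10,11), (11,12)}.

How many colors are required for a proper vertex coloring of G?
Clique number ω(G) = 2 (lower bound: χ ≥ ω).
The graph is bipartite (no odd cycle), so 2 colors suffice: χ(G) = 2.
A valid 2-coloring: color 1: [4, 8, 10, 12]; color 2: [5, 6, 7, 9, 11].

χ(G) = 2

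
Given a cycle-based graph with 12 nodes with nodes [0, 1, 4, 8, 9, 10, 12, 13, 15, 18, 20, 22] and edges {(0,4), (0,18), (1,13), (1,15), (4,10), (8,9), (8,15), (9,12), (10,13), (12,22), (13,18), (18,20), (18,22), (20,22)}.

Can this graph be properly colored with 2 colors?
No, G is not 2-colorable

The clique on vertices [18, 20, 22] has size 3 > 2, so it alone needs 3 colors.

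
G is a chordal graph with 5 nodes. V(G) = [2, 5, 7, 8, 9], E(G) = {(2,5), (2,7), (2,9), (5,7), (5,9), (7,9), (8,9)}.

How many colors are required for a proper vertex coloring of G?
χ(G) = 4

Clique number ω(G) = 4 (lower bound: χ ≥ ω).
The clique on [2, 5, 7, 9] has size 4, forcing χ ≥ 4, and the coloring below uses 4 colors, so χ(G) = 4.
A valid 4-coloring: color 1: [9]; color 2: [5, 8]; color 3: [7]; color 4: [2].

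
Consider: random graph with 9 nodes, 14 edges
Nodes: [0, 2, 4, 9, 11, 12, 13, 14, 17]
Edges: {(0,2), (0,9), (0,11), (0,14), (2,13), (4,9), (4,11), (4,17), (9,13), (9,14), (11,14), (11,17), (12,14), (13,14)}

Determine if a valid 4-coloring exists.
Yes, G is 4-colorable

A valid 4-coloring: color 1: [2, 14, 17]; color 2: [9, 11, 12]; color 3: [0, 4, 13].
(χ(G) = 3 ≤ 4.)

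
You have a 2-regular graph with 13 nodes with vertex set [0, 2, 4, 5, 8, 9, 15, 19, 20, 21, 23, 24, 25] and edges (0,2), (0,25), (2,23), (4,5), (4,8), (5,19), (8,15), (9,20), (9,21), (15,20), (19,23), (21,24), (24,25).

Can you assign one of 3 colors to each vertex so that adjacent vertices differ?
Yes, G is 3-colorable

A valid 3-coloring: color 1: [2, 4, 15, 19, 21, 25]; color 2: [0, 5, 8, 9, 23, 24]; color 3: [20].
(χ(G) = 3 ≤ 3.)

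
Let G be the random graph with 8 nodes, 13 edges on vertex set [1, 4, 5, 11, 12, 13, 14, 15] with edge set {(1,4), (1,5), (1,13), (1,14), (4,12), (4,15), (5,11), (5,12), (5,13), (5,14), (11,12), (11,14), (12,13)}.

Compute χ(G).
Clique number ω(G) = 3 (lower bound: χ ≥ ω).
Odd cycle [14, 11, 12, 13, 1] needs 3 colors (χ ≥ 3).
Vertex 5 is adjacent to every vertex of [1, 11, 12, 13, 14], which already need 3 colors among themselves, so 5 needs a new color (χ ≥ 4).
The coloring below uses 4 colors, so χ(G) = 4.
A valid 4-coloring: color 1: [4, 5]; color 2: [1, 12, 15]; color 3: [11, 13]; color 4: [14].

χ(G) = 4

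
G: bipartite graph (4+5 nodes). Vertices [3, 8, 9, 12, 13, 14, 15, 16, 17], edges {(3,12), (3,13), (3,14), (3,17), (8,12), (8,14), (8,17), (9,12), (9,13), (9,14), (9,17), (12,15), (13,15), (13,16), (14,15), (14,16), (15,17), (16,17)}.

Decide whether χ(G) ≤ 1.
No, G is not 1-colorable

Edge (3,17) forces its endpoints to differ, so 1 color is not enough.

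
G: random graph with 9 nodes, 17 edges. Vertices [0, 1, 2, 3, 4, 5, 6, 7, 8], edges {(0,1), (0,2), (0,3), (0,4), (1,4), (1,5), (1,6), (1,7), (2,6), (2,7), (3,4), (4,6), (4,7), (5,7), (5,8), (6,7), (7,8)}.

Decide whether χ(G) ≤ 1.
The clique on vertices [1, 4, 6, 7] has size 4 > 1, so it alone needs 4 colors.

No, G is not 1-colorable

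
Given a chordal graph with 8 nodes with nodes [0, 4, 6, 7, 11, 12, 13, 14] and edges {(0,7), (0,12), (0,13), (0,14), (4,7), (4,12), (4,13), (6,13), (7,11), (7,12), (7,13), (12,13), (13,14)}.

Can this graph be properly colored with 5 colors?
Yes, G is 5-colorable

A valid 5-coloring: color 1: [11, 13]; color 2: [6, 7, 14]; color 3: [0, 4]; color 4: [12].
(χ(G) = 4 ≤ 5.)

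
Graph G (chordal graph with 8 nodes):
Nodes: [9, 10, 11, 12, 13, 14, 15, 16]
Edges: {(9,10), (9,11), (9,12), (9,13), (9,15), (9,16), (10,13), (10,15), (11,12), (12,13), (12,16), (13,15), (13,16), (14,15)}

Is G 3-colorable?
No, G is not 3-colorable

The clique on vertices [9, 12, 13, 16] has size 4 > 3, so it alone needs 4 colors.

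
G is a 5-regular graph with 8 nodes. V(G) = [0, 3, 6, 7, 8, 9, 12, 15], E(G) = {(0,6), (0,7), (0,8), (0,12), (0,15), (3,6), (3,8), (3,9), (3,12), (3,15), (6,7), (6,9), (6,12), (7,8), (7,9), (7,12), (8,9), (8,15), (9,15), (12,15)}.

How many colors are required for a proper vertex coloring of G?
Clique number ω(G) = 4 (lower bound: χ ≥ ω).
The clique on [0, 6, 7, 12] has size 4, forcing χ ≥ 4, and the coloring below uses 4 colors, so χ(G) = 4.
A valid 4-coloring: color 1: [6, 15]; color 2: [3, 7]; color 3: [0, 9]; color 4: [8, 12].

χ(G) = 4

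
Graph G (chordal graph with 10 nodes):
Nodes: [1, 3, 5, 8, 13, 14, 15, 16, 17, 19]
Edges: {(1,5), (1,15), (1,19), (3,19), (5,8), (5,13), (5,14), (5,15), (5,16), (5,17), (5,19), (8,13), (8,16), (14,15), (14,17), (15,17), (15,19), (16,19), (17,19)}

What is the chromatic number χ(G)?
χ(G) = 4

Clique number ω(G) = 4 (lower bound: χ ≥ ω).
The clique on [1, 5, 15, 19] has size 4, forcing χ ≥ 4, and the coloring below uses 4 colors, so χ(G) = 4.
A valid 4-coloring: color 1: [3, 5]; color 2: [8, 14, 19]; color 3: [13, 15, 16]; color 4: [1, 17].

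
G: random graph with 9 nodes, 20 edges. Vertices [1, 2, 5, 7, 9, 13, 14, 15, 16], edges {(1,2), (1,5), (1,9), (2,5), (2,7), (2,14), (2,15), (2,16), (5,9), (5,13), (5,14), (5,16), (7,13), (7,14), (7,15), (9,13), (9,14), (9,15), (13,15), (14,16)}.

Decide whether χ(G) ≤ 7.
A valid 7-coloring: color 1: [5, 15]; color 2: [2, 9]; color 3: [1, 13, 14]; color 4: [7, 16].
(χ(G) = 4 ≤ 7.)

Yes, G is 7-colorable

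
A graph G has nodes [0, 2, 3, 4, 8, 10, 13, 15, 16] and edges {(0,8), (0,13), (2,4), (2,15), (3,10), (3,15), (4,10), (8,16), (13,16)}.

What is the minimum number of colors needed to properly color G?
Clique number ω(G) = 2 (lower bound: χ ≥ ω).
Odd cycle [10, 4, 2, 15, 3] needs 3 colors (χ ≥ 3).
The coloring below uses 3 colors, so χ(G) = 3.
A valid 3-coloring: color 1: [0, 10, 15, 16]; color 2: [2, 3, 8, 13]; color 3: [4].

χ(G) = 3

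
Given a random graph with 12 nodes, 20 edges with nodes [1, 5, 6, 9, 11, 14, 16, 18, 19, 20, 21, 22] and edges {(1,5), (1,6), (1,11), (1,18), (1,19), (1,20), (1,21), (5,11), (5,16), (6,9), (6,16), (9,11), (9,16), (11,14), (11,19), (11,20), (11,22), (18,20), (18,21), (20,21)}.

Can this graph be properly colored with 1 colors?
No, G is not 1-colorable

The clique on vertices [1, 18, 20, 21] has size 4 > 1, so it alone needs 4 colors.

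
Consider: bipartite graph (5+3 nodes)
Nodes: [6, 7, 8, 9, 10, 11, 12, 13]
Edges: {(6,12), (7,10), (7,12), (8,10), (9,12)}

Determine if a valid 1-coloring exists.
Edge (8,10) forces its endpoints to differ, so 1 color is not enough.

No, G is not 1-colorable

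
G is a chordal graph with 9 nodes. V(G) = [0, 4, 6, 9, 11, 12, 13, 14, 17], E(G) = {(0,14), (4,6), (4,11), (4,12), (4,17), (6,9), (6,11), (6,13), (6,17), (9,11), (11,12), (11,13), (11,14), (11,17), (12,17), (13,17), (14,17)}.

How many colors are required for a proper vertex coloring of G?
χ(G) = 4

Clique number ω(G) = 4 (lower bound: χ ≥ ω).
The clique on [4, 11, 12, 17] has size 4, forcing χ ≥ 4, and the coloring below uses 4 colors, so χ(G) = 4.
A valid 4-coloring: color 1: [0, 11]; color 2: [9, 17]; color 3: [6, 12, 14]; color 4: [4, 13].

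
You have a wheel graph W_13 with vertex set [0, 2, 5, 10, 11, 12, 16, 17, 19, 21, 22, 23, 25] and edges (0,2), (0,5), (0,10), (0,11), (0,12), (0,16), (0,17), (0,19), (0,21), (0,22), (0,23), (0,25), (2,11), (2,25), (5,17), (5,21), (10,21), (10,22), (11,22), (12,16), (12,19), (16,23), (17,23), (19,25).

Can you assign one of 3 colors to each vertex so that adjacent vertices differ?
A valid 3-coloring: color 1: [0]; color 2: [5, 10, 11, 12, 23, 25]; color 3: [2, 16, 17, 19, 21, 22].
(χ(G) = 3 ≤ 3.)

Yes, G is 3-colorable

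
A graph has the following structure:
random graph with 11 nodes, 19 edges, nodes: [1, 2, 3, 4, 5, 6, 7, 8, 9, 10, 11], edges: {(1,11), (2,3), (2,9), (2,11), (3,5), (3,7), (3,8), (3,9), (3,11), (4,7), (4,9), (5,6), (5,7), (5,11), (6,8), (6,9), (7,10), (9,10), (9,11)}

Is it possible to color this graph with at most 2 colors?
No, G is not 2-colorable

The clique on vertices [2, 3, 9, 11] has size 4 > 2, so it alone needs 4 colors.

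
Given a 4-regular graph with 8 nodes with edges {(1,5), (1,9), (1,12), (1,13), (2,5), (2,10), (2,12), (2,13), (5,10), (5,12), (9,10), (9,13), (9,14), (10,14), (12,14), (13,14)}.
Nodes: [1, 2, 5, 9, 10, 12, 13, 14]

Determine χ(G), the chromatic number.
χ(G) = 3

Clique number ω(G) = 3 (lower bound: χ ≥ ω).
The clique on [1, 9, 13] has size 3, forcing χ ≥ 3, and the coloring below uses 3 colors, so χ(G) = 3.
A valid 3-coloring: color 1: [1, 2, 14]; color 2: [10, 12, 13]; color 3: [5, 9].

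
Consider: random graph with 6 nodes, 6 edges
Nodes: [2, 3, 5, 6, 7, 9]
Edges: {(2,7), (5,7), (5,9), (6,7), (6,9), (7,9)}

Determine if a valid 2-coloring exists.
The clique on vertices [5, 7, 9] has size 3 > 2, so it alone needs 3 colors.

No, G is not 2-colorable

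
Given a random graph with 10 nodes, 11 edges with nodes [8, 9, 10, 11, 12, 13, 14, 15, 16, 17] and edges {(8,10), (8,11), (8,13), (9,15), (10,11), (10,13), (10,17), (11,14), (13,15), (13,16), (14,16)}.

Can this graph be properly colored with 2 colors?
The clique on vertices [8, 10, 11] has size 3 > 2, so it alone needs 3 colors.

No, G is not 2-colorable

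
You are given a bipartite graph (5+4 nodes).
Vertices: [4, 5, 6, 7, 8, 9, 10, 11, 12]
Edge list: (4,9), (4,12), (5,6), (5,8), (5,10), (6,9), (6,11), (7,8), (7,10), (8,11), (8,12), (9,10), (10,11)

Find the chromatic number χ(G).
Clique number ω(G) = 2 (lower bound: χ ≥ ω).
The graph is bipartite (no odd cycle), so 2 colors suffice: χ(G) = 2.
A valid 2-coloring: color 1: [4, 6, 8, 10]; color 2: [5, 7, 9, 11, 12].

χ(G) = 2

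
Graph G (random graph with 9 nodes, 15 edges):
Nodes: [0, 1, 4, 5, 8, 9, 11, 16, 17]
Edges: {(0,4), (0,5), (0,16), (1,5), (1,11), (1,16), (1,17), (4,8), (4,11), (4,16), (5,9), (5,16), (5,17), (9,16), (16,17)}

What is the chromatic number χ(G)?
Clique number ω(G) = 4 (lower bound: χ ≥ ω).
The clique on [1, 5, 16, 17] has size 4, forcing χ ≥ 4, and the coloring below uses 4 colors, so χ(G) = 4.
A valid 4-coloring: color 1: [8, 11, 16]; color 2: [4, 5]; color 3: [0, 1, 9]; color 4: [17].

χ(G) = 4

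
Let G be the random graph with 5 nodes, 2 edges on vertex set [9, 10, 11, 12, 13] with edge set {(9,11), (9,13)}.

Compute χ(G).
χ(G) = 2

Clique number ω(G) = 2 (lower bound: χ ≥ ω).
The graph is bipartite (no odd cycle), so 2 colors suffice: χ(G) = 2.
A valid 2-coloring: color 1: [9, 10, 12]; color 2: [11, 13].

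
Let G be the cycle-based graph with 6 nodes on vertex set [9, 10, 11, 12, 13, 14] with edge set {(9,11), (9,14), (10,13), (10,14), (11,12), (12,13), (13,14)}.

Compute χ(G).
Clique number ω(G) = 3 (lower bound: χ ≥ ω).
The clique on [10, 13, 14] has size 3, forcing χ ≥ 3, and the coloring below uses 3 colors, so χ(G) = 3.
A valid 3-coloring: color 1: [11, 13]; color 2: [12, 14]; color 3: [9, 10].

χ(G) = 3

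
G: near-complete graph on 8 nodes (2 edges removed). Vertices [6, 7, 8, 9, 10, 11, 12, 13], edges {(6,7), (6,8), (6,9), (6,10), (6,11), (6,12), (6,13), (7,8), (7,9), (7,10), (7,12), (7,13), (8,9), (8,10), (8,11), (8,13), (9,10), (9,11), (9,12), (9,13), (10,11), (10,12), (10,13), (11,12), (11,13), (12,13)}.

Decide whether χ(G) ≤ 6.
Yes, G is 6-colorable

A valid 6-coloring: color 1: [10]; color 2: [6]; color 3: [9]; color 4: [13]; color 5: [7, 11]; color 6: [8, 12].
(χ(G) = 6 ≤ 6.)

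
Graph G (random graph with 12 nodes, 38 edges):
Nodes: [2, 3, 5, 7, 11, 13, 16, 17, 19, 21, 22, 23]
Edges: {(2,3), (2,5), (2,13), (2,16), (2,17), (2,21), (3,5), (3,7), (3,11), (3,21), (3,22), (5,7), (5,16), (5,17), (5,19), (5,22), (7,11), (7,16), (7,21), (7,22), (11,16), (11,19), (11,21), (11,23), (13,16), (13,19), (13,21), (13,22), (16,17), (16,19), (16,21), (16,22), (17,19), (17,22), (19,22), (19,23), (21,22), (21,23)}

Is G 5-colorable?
Yes, G is 5-colorable

A valid 5-coloring: color 1: [3, 16, 23]; color 2: [5, 21]; color 3: [2, 11, 22]; color 4: [7, 19]; color 5: [13, 17].
(χ(G) = 5 ≤ 5.)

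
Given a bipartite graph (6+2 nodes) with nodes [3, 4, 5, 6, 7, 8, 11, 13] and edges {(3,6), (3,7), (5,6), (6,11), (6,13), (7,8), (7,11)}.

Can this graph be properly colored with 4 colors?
Yes, G is 4-colorable

A valid 4-coloring: color 1: [4, 6, 7]; color 2: [3, 5, 8, 11, 13].
(χ(G) = 2 ≤ 4.)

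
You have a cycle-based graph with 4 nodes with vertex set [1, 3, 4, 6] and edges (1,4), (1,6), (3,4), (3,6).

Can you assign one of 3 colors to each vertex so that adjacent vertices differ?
A valid 3-coloring: color 1: [4, 6]; color 2: [1, 3].
(χ(G) = 2 ≤ 3.)

Yes, G is 3-colorable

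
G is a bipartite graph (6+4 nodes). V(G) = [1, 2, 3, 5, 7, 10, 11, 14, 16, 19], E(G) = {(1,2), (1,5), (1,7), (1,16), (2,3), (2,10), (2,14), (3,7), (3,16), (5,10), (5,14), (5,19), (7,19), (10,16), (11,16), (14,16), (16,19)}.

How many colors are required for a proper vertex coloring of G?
Clique number ω(G) = 2 (lower bound: χ ≥ ω).
The graph is bipartite (no odd cycle), so 2 colors suffice: χ(G) = 2.
A valid 2-coloring: color 1: [2, 5, 7, 16]; color 2: [1, 3, 10, 11, 14, 19].

χ(G) = 2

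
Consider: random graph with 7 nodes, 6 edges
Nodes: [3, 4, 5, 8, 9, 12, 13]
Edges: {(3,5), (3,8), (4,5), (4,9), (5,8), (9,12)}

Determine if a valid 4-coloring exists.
A valid 4-coloring: color 1: [5, 9, 13]; color 2: [3, 4, 12]; color 3: [8].
(χ(G) = 3 ≤ 4.)

Yes, G is 4-colorable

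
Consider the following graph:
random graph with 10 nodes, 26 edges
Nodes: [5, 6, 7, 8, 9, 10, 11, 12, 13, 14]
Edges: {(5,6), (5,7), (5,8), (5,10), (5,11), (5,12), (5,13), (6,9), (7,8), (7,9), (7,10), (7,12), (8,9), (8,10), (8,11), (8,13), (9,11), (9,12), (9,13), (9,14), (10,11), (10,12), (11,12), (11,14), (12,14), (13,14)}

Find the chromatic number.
χ(G) = 4

Clique number ω(G) = 4 (lower bound: χ ≥ ω).
The clique on [9, 11, 12, 14] has size 4, forcing χ ≥ 4, and the coloring below uses 4 colors, so χ(G) = 4.
A valid 4-coloring: color 1: [5, 9]; color 2: [6, 8, 12]; color 3: [7, 11, 13]; color 4: [10, 14].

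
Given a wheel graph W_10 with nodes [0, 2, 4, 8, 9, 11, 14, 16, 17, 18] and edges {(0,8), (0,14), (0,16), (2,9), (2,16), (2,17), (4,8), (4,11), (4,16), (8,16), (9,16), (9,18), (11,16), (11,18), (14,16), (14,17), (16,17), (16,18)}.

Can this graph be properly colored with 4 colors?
Yes, G is 4-colorable

A valid 4-coloring: color 1: [16]; color 2: [2, 8, 14, 18]; color 3: [0, 4, 9, 17]; color 4: [11].
(χ(G) = 4 ≤ 4.)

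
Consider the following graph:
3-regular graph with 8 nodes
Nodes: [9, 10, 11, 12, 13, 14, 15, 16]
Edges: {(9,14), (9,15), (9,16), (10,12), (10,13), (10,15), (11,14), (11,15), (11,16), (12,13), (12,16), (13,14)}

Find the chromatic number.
Clique number ω(G) = 3 (lower bound: χ ≥ ω).
The clique on [10, 12, 13] has size 3, forcing χ ≥ 3, and the coloring below uses 3 colors, so χ(G) = 3.
A valid 3-coloring: color 1: [9, 11, 13]; color 2: [12, 14, 15]; color 3: [10, 16].

χ(G) = 3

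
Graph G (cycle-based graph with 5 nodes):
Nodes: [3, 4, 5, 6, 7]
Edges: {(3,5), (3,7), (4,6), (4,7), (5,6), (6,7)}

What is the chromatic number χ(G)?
Clique number ω(G) = 3 (lower bound: χ ≥ ω).
The clique on [4, 6, 7] has size 3, forcing χ ≥ 3, and the coloring below uses 3 colors, so χ(G) = 3.
A valid 3-coloring: color 1: [5, 7]; color 2: [3, 6]; color 3: [4].

χ(G) = 3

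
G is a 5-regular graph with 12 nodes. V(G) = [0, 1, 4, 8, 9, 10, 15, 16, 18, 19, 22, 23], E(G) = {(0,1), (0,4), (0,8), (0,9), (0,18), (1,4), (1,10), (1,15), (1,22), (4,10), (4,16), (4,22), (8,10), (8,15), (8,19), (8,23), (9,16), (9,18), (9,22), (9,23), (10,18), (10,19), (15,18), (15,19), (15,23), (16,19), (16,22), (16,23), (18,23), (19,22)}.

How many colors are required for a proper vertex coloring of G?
Clique number ω(G) = 3 (lower bound: χ ≥ ω).
Suppose a proper 3-coloring c exists. The clique [0, 1, 4] takes 3 distinct colors; by symmetry let c(0) = 1, c(1) = 2, c(4) = 3.
- Vertex 10: neighbors [1, 4] already have colors [2, 3] ⇒ c(10) = 1.
- Vertex 22: neighbors [1, 4] already have colors [2, 3] ⇒ c(22) = 1.
- Vertex 16: neighbors [22, 4] already have colors [1, 3] ⇒ c(16) = 2.
- Vertex 9: neighbors [0, 16] already have colors [1, 2] ⇒ c(9) = 3.
- Vertex 23: neighbors [16, 9] already have colors [2, 3] ⇒ c(23) = 1.
- Vertex 15: neighbors [23, 1] already have colors [1, 2] ⇒ c(15) = 3.
- Vertex 19: neighbors [10, 16, 15] already have colors [1, 2, 3] — all 3 colors blocked. Contradiction.
The forced assignments end in a contradiction, so G has no proper 3-coloring (χ ≥ 4).
The coloring below uses 4 colors, so χ(G) = 4.
A valid 4-coloring: color 1: [4, 9, 19]; color 2: [0, 10, 22, 23]; color 3: [1, 8, 16, 18]; color 4: [15].

χ(G) = 4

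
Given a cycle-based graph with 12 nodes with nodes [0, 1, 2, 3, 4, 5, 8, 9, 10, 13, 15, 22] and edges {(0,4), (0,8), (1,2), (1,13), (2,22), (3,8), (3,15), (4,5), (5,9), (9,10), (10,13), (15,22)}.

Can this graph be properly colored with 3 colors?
A valid 3-coloring: color 1: [0, 1, 3, 5, 10, 22]; color 2: [2, 4, 8, 9, 13, 15].
(χ(G) = 2 ≤ 3.)

Yes, G is 3-colorable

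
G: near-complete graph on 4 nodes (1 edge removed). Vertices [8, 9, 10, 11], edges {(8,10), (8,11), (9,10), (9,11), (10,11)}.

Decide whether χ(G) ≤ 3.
A valid 3-coloring: color 1: [11]; color 2: [10]; color 3: [8, 9].
(χ(G) = 3 ≤ 3.)

Yes, G is 3-colorable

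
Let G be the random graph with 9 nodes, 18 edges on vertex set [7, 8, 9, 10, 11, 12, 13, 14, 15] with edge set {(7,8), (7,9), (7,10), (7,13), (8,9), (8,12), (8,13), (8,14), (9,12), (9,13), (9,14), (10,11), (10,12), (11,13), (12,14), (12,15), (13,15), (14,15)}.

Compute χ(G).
χ(G) = 4

Clique number ω(G) = 4 (lower bound: χ ≥ ω).
The clique on [8, 9, 12, 14] has size 4, forcing χ ≥ 4, and the coloring below uses 4 colors, so χ(G) = 4.
A valid 4-coloring: color 1: [12, 13]; color 2: [9, 10, 15]; color 3: [8, 11]; color 4: [7, 14].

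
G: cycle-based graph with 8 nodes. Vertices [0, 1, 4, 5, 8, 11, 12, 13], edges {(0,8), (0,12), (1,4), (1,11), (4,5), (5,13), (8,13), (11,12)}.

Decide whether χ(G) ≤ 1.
No, G is not 1-colorable

Edge (0,8) forces its endpoints to differ, so 1 color is not enough.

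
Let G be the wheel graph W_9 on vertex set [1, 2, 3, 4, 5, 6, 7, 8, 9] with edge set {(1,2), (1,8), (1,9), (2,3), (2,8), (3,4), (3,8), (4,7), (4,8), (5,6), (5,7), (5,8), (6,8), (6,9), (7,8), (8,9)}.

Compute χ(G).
χ(G) = 3

Clique number ω(G) = 3 (lower bound: χ ≥ ω).
The clique on [1, 8, 9] has size 3, forcing χ ≥ 3, and the coloring below uses 3 colors, so χ(G) = 3.
A valid 3-coloring: color 1: [8]; color 2: [2, 4, 5, 9]; color 3: [1, 3, 6, 7].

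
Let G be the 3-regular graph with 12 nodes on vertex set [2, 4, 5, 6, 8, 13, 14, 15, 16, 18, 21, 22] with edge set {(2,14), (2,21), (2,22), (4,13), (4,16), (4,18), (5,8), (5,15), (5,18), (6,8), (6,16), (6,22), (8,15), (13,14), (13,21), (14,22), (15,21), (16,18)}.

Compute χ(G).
χ(G) = 3

Clique number ω(G) = 3 (lower bound: χ ≥ ω).
The clique on [2, 14, 22] has size 3, forcing χ ≥ 3, and the coloring below uses 3 colors, so χ(G) = 3.
A valid 3-coloring: color 1: [2, 6, 13, 15, 18]; color 2: [4, 5, 14, 21]; color 3: [8, 16, 22].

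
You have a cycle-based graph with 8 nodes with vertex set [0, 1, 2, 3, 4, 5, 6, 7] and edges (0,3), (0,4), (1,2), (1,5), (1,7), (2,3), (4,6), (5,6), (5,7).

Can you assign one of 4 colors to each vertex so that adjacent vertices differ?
Yes, G is 4-colorable

A valid 4-coloring: color 1: [0, 1, 6]; color 2: [2, 4, 5]; color 3: [3, 7].
(χ(G) = 3 ≤ 4.)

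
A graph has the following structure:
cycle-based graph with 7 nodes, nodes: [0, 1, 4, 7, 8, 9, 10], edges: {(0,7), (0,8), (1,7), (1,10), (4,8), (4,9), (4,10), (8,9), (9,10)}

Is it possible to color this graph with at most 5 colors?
Yes, G is 5-colorable

A valid 5-coloring: color 1: [7, 8, 10]; color 2: [0, 1, 4]; color 3: [9].
(χ(G) = 3 ≤ 5.)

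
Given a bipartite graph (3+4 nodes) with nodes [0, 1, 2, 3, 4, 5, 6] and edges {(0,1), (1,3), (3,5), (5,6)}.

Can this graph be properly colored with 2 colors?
Yes, G is 2-colorable

A valid 2-coloring: color 1: [1, 2, 4, 5]; color 2: [0, 3, 6].
(χ(G) = 2 ≤ 2.)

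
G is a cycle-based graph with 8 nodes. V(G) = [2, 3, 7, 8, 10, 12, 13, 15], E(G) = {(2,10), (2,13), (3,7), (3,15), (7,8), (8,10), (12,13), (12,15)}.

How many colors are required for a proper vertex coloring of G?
χ(G) = 2

Clique number ω(G) = 2 (lower bound: χ ≥ ω).
The graph is bipartite (no odd cycle), so 2 colors suffice: χ(G) = 2.
A valid 2-coloring: color 1: [7, 10, 13, 15]; color 2: [2, 3, 8, 12].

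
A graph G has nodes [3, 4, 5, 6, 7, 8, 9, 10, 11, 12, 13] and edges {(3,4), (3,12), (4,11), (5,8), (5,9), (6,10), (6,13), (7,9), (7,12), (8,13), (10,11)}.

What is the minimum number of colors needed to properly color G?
Clique number ω(G) = 2 (lower bound: χ ≥ ω).
Odd cycle [9, 5, 8, 13, 6, 10, 11, 4, 3, 12, 7] needs 3 colors (χ ≥ 3).
The coloring below uses 3 colors, so χ(G) = 3.
A valid 3-coloring: color 1: [4, 9, 10, 12, 13]; color 2: [3, 6, 7, 8, 11]; color 3: [5].

χ(G) = 3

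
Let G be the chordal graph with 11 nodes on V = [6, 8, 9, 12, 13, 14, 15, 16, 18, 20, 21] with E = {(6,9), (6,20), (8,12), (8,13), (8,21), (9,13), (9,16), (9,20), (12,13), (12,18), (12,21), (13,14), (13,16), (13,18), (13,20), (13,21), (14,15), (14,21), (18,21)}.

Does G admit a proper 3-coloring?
No, G is not 3-colorable

The clique on vertices [8, 12, 13, 21] has size 4 > 3, so it alone needs 4 colors.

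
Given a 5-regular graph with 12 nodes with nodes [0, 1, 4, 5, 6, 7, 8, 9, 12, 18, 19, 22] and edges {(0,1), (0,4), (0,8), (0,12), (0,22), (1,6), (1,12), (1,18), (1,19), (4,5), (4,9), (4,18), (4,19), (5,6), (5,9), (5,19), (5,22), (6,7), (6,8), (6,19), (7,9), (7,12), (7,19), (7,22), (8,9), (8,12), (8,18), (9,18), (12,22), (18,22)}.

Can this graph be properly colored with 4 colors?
A valid 4-coloring: color 1: [5, 12, 18]; color 2: [8, 19, 22]; color 3: [0, 6, 9]; color 4: [1, 4, 7].
(χ(G) = 4 ≤ 4.)

Yes, G is 4-colorable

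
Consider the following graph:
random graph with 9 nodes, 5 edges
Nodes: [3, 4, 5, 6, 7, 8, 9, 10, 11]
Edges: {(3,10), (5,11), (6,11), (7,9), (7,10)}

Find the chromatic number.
Clique number ω(G) = 2 (lower bound: χ ≥ ω).
The graph is bipartite (no odd cycle), so 2 colors suffice: χ(G) = 2.
A valid 2-coloring: color 1: [3, 4, 7, 8, 11]; color 2: [5, 6, 9, 10].

χ(G) = 2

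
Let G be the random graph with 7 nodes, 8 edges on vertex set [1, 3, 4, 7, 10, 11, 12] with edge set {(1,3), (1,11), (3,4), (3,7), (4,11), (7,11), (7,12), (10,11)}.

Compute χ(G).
χ(G) = 2

Clique number ω(G) = 2 (lower bound: χ ≥ ω).
The graph is bipartite (no odd cycle), so 2 colors suffice: χ(G) = 2.
A valid 2-coloring: color 1: [3, 11, 12]; color 2: [1, 4, 7, 10].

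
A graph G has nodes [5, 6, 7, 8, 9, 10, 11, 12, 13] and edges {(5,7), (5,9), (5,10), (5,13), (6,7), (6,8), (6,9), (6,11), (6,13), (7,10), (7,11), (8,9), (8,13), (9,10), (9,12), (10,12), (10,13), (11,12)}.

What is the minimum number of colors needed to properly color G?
Clique number ω(G) = 3 (lower bound: χ ≥ ω).
The clique on [9, 10, 12] has size 3, forcing χ ≥ 3, and the coloring below uses 3 colors, so χ(G) = 3.
A valid 3-coloring: color 1: [7, 9, 13]; color 2: [8, 10, 11]; color 3: [5, 6, 12].

χ(G) = 3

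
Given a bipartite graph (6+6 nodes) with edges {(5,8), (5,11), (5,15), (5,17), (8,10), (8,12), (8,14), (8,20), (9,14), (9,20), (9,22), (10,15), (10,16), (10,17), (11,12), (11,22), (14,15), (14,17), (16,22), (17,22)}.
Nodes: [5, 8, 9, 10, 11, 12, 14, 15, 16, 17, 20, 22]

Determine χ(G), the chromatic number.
Clique number ω(G) = 2 (lower bound: χ ≥ ω).
The graph is bipartite (no odd cycle), so 2 colors suffice: χ(G) = 2.
A valid 2-coloring: color 1: [8, 9, 11, 15, 16, 17]; color 2: [5, 10, 12, 14, 20, 22].

χ(G) = 2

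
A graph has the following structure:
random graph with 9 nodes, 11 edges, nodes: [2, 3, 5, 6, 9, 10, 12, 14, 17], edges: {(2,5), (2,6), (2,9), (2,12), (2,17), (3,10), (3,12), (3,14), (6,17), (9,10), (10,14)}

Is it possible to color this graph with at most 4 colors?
Yes, G is 4-colorable

A valid 4-coloring: color 1: [2, 3]; color 2: [5, 6, 10, 12]; color 3: [9, 14, 17].
(χ(G) = 3 ≤ 4.)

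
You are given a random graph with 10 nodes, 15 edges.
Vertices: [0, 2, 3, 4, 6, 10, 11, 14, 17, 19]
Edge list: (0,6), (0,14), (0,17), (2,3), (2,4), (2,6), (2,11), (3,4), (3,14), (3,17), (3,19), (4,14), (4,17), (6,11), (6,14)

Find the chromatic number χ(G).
χ(G) = 3

Clique number ω(G) = 3 (lower bound: χ ≥ ω).
The clique on [0, 6, 14] has size 3, forcing χ ≥ 3, and the coloring below uses 3 colors, so χ(G) = 3.
A valid 3-coloring: color 1: [3, 6, 10]; color 2: [2, 14, 17, 19]; color 3: [0, 4, 11].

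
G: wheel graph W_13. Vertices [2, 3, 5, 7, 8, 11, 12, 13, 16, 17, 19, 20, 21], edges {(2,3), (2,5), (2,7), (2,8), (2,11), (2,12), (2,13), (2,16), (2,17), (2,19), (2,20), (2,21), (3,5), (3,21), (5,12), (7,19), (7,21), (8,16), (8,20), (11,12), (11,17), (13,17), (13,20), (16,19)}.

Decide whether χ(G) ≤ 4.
Yes, G is 4-colorable

A valid 4-coloring: color 1: [2]; color 2: [3, 7, 12, 16, 17, 20]; color 3: [5, 8, 11, 13, 19, 21].
(χ(G) = 3 ≤ 4.)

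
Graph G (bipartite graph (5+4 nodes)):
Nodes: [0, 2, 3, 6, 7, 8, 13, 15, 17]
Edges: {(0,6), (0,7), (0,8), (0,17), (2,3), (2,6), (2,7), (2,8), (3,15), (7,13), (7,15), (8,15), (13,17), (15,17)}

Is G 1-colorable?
Edge (0,8) forces its endpoints to differ, so 1 color is not enough.

No, G is not 1-colorable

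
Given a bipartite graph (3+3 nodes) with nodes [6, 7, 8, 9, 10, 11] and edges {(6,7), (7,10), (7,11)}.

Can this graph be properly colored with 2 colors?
A valid 2-coloring: color 1: [7, 8, 9]; color 2: [6, 10, 11].
(χ(G) = 2 ≤ 2.)

Yes, G is 2-colorable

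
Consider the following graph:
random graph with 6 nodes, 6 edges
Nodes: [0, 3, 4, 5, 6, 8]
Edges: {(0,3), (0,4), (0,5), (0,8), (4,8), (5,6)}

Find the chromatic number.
χ(G) = 3

Clique number ω(G) = 3 (lower bound: χ ≥ ω).
The clique on [0, 4, 8] has size 3, forcing χ ≥ 3, and the coloring below uses 3 colors, so χ(G) = 3.
A valid 3-coloring: color 1: [0, 6]; color 2: [3, 5, 8]; color 3: [4].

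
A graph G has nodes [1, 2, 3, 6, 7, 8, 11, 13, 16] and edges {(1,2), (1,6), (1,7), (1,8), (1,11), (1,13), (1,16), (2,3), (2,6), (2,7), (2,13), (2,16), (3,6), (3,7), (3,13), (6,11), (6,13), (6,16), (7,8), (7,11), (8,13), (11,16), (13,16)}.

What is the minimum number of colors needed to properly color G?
Clique number ω(G) = 5 (lower bound: χ ≥ ω).
The clique on [1, 2, 6, 13, 16] has size 5, forcing χ ≥ 5, and the coloring below uses 5 colors, so χ(G) = 5.
A valid 5-coloring: color 1: [1, 3]; color 2: [11, 13]; color 3: [2, 8]; color 4: [6, 7]; color 5: [16].

χ(G) = 5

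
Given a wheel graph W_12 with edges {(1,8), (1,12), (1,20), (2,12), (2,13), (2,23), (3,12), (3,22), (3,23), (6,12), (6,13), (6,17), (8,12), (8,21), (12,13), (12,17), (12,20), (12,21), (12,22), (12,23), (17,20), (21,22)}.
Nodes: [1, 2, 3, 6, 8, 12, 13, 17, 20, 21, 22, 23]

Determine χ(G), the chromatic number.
Clique number ω(G) = 3 (lower bound: χ ≥ ω).
Odd cycle [8, 1, 20, 17, 6, 13, 2, 23, 3, 22, 21] needs 3 colors (χ ≥ 3).
Vertex 12 is adjacent to every vertex of [1, 2, 3, 6, 8, 13, 17, 20, 21, 22, 23], which already need 3 colors among themselves, so 12 needs a new color (χ ≥ 4).
The coloring below uses 4 colors, so χ(G) = 4.
A valid 4-coloring: color 1: [12]; color 2: [2, 6, 8, 20, 22]; color 3: [1, 13, 17, 21, 23]; color 4: [3].

χ(G) = 4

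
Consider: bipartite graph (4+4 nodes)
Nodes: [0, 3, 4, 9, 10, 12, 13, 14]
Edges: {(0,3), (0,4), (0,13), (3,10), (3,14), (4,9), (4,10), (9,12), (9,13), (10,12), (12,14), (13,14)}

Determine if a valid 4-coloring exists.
Yes, G is 4-colorable

A valid 4-coloring: color 1: [0, 9, 10, 14]; color 2: [3, 4, 12, 13].
(χ(G) = 2 ≤ 4.)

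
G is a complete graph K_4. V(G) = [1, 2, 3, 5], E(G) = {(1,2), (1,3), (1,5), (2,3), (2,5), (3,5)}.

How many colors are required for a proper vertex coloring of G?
Clique number ω(G) = 4 (lower bound: χ ≥ ω).
The clique on [1, 2, 3, 5] has size 4, forcing χ ≥ 4, and the coloring below uses 4 colors, so χ(G) = 4.
A valid 4-coloring: color 1: [2]; color 2: [3]; color 3: [1]; color 4: [5].

χ(G) = 4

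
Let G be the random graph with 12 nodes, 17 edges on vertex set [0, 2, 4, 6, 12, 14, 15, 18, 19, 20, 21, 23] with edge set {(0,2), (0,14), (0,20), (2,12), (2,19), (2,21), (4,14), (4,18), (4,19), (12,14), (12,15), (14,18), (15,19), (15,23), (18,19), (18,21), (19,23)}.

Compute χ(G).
Clique number ω(G) = 3 (lower bound: χ ≥ ω).
The clique on [4, 14, 18] has size 3, forcing χ ≥ 3, and the coloring below uses 3 colors, so χ(G) = 3.
A valid 3-coloring: color 1: [6, 14, 19, 20, 21]; color 2: [2, 15, 18]; color 3: [0, 4, 12, 23].

χ(G) = 3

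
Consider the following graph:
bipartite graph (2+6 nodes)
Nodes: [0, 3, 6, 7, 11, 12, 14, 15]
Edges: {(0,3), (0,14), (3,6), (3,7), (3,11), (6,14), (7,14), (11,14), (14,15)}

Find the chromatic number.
χ(G) = 2

Clique number ω(G) = 2 (lower bound: χ ≥ ω).
The graph is bipartite (no odd cycle), so 2 colors suffice: χ(G) = 2.
A valid 2-coloring: color 1: [3, 12, 14]; color 2: [0, 6, 7, 11, 15].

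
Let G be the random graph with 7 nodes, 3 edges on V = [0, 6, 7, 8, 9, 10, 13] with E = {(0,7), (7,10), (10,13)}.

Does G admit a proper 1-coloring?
Edge (0,7) forces its endpoints to differ, so 1 color is not enough.

No, G is not 1-colorable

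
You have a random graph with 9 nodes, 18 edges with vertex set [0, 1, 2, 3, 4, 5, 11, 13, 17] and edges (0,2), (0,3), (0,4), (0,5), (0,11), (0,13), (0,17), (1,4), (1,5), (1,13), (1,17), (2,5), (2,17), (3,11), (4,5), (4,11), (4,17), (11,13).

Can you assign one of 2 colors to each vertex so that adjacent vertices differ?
The clique on vertices [0, 2, 17] has size 3 > 2, so it alone needs 3 colors.

No, G is not 2-colorable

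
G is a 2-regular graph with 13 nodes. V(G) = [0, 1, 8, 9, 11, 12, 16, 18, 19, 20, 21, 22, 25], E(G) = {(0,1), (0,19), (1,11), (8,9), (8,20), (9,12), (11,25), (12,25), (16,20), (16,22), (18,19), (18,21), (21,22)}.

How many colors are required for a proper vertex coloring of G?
χ(G) = 3

Clique number ω(G) = 2 (lower bound: χ ≥ ω).
Odd cycle [18, 19, 0, 1, 11, 25, 12, 9, 8, 20, 16, 22, 21] needs 3 colors (χ ≥ 3).
The coloring below uses 3 colors, so χ(G) = 3.
A valid 3-coloring: color 1: [0, 11, 12, 18, 20, 22]; color 2: [1, 8, 16, 19, 21, 25]; color 3: [9].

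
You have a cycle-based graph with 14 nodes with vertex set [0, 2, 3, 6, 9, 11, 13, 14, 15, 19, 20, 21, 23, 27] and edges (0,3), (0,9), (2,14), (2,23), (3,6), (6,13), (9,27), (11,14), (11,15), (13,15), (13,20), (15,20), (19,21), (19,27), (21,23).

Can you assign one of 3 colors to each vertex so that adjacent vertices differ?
A valid 3-coloring: color 1: [3, 9, 14, 15, 19, 23]; color 2: [0, 2, 11, 13, 21, 27]; color 3: [6, 20].
(χ(G) = 3 ≤ 3.)

Yes, G is 3-colorable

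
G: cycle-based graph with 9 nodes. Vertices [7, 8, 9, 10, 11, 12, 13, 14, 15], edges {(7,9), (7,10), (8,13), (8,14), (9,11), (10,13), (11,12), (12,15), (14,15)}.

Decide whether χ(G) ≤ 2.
No, G is not 2-colorable

Odd cycle [14, 8, 13, 10, 7, 9, 11, 12, 15] needs 3 colors (χ ≥ 3).
Hence χ(G) ≥ 3 > 2, so no proper 2-coloring exists.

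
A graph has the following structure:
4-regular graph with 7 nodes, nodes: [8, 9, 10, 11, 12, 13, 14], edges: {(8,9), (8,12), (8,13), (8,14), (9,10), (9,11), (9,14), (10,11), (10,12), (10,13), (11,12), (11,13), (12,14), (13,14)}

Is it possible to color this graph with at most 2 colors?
No, G is not 2-colorable

The clique on vertices [8, 9, 14] has size 3 > 2, so it alone needs 3 colors.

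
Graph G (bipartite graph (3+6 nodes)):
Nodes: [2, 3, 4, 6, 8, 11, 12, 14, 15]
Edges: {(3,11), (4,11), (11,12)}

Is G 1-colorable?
No, G is not 1-colorable

Edge (3,11) forces its endpoints to differ, so 1 color is not enough.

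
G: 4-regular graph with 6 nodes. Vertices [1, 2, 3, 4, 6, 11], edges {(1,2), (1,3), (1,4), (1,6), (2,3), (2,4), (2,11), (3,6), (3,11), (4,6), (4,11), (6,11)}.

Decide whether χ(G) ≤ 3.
A valid 3-coloring: color 1: [3, 4]; color 2: [2, 6]; color 3: [1, 11].
(χ(G) = 3 ≤ 3.)

Yes, G is 3-colorable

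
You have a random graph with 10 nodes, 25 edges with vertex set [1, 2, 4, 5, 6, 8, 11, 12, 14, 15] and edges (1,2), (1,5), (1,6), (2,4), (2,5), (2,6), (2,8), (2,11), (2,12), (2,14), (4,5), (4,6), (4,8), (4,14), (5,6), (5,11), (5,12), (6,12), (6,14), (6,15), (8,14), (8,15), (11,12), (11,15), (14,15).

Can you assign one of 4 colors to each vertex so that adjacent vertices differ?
Yes, G is 4-colorable

A valid 4-coloring: color 1: [2, 15]; color 2: [6, 8, 11]; color 3: [5, 14]; color 4: [1, 4, 12].
(χ(G) = 4 ≤ 4.)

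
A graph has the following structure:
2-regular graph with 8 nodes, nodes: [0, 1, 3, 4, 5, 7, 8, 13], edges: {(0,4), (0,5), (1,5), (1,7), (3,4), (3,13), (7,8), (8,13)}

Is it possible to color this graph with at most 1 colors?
Edge (0,4) forces its endpoints to differ, so 1 color is not enough.

No, G is not 1-colorable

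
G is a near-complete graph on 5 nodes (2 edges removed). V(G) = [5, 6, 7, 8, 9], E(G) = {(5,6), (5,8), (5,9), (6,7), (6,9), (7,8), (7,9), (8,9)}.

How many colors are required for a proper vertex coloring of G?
Clique number ω(G) = 3 (lower bound: χ ≥ ω).
The clique on [5, 8, 9] has size 3, forcing χ ≥ 3, and the coloring below uses 3 colors, so χ(G) = 3.
A valid 3-coloring: color 1: [9]; color 2: [6, 8]; color 3: [5, 7].

χ(G) = 3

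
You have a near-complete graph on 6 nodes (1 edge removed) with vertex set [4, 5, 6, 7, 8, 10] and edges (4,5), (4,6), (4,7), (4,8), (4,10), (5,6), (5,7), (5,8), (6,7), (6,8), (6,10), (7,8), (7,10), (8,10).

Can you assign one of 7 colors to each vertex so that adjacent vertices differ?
A valid 7-coloring: color 1: [6]; color 2: [8]; color 3: [4]; color 4: [7]; color 5: [5, 10].
(χ(G) = 5 ≤ 7.)

Yes, G is 7-colorable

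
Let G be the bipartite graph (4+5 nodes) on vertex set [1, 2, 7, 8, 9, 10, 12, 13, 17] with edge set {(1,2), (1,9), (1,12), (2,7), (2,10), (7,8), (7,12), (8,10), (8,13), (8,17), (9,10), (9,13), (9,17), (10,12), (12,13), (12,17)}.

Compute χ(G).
χ(G) = 2

Clique number ω(G) = 2 (lower bound: χ ≥ ω).
The graph is bipartite (no odd cycle), so 2 colors suffice: χ(G) = 2.
A valid 2-coloring: color 1: [2, 8, 9, 12]; color 2: [1, 7, 10, 13, 17].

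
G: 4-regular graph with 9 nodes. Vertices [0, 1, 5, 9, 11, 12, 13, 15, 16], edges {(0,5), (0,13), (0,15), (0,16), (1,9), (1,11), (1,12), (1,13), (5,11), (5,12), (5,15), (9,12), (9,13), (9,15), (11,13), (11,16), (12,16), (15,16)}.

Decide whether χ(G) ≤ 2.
No, G is not 2-colorable

The clique on vertices [0, 15, 16] has size 3 > 2, so it alone needs 3 colors.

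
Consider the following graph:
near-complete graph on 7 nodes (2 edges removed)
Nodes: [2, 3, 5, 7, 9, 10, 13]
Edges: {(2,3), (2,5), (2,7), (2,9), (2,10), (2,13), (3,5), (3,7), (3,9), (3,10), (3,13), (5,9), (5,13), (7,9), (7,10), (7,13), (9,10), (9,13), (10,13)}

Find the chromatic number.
Clique number ω(G) = 6 (lower bound: χ ≥ ω).
The clique on [2, 3, 7, 9, 10, 13] has size 6, forcing χ ≥ 6, and the coloring below uses 6 colors, so χ(G) = 6.
A valid 6-coloring: color 1: [13]; color 2: [9]; color 3: [2]; color 4: [3]; color 5: [5, 10]; color 6: [7].

χ(G) = 6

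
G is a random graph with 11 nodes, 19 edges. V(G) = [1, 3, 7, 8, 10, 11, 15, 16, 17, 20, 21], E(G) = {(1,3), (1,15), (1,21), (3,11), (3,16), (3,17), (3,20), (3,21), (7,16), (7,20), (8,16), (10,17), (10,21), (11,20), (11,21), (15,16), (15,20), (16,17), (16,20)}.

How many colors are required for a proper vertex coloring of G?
χ(G) = 3

Clique number ω(G) = 3 (lower bound: χ ≥ ω).
The clique on [3, 16, 17] has size 3, forcing χ ≥ 3, and the coloring below uses 3 colors, so χ(G) = 3.
A valid 3-coloring: color 1: [3, 7, 8, 10, 15]; color 2: [1, 11, 16]; color 3: [17, 20, 21].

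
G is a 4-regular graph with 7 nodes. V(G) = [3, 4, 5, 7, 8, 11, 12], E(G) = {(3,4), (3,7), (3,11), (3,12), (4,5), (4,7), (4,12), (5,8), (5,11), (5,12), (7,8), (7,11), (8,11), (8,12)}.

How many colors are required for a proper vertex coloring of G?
χ(G) = 4

Clique number ω(G) = 3 (lower bound: χ ≥ ω).
Suppose a proper 3-coloring c exists. The clique [3, 4, 7] takes 3 distinct colors; by symmetry let c(3) = 1, c(4) = 2, c(7) = 3.
- Vertex 11: neighbors [3, 7] already have colors [1, 3] ⇒ c(11) = 2.
- Vertex 8: neighbors [11, 7] already have colors [2, 3] ⇒ c(8) = 1.
- Vertex 5: neighbors [8, 4] already have colors [1, 2] ⇒ c(5) = 3.
- Vertex 12: neighbors [3, 4, 5] already have colors [1, 2, 3] — all 3 colors blocked. Contradiction.
The forced assignments end in a contradiction, so G has no proper 3-coloring (χ ≥ 4).
The coloring below uses 4 colors, so χ(G) = 4.
A valid 4-coloring: color 1: [5, 7]; color 2: [4, 8]; color 3: [11, 12]; color 4: [3].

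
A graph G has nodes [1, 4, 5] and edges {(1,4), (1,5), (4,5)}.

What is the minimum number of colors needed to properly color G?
Clique number ω(G) = 3 (lower bound: χ ≥ ω).
The clique on [1, 4, 5] has size 3, forcing χ ≥ 3, and the coloring below uses 3 colors, so χ(G) = 3.
A valid 3-coloring: color 1: [4]; color 2: [1]; color 3: [5].

χ(G) = 3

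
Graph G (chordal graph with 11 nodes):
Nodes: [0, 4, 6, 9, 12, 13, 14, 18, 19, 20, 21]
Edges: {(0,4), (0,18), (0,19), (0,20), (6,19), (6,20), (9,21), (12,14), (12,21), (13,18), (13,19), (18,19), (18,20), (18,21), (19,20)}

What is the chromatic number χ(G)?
χ(G) = 4

Clique number ω(G) = 4 (lower bound: χ ≥ ω).
The clique on [0, 18, 19, 20] has size 4, forcing χ ≥ 4, and the coloring below uses 4 colors, so χ(G) = 4.
A valid 4-coloring: color 1: [4, 6, 9, 12, 18]; color 2: [14, 19, 21]; color 3: [13, 20]; color 4: [0].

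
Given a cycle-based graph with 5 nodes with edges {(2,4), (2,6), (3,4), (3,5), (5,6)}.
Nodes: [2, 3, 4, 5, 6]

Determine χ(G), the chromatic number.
Clique number ω(G) = 2 (lower bound: χ ≥ ω).
Odd cycle [6, 2, 4, 3, 5] needs 3 colors (χ ≥ 3).
The coloring below uses 3 colors, so χ(G) = 3.
A valid 3-coloring: color 1: [3, 6]; color 2: [2, 5]; color 3: [4].

χ(G) = 3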